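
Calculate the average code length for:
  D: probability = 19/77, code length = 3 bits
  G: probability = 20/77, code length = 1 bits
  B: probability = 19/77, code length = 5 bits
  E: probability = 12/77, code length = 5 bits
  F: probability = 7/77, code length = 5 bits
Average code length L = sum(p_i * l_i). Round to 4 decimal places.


Weighted contributions p_i * l_i:
  D: (19/77) * 3 = 57/77
  G: (20/77) * 1 = 20/77
  B: (19/77) * 5 = 95/77
  E: (12/77) * 5 = 60/77
  F: (7/77) * 5 = 35/77
Sum = (57 + 20 + 95 + 60 + 35)/77 = 267/77

L = 267/77 = 3.4675 bits/symbol


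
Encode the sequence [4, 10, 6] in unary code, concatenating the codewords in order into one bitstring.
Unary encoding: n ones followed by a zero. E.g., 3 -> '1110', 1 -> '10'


Encode each number as n ones followed by a terminating 0:
  4 -> 11110 (5 bits)
  10 -> 11111111110 (11 bits)
  6 -> 1111110 (7 bits)
Total length = 5 + 11 + 7 = 23 bits.

Unary([4, 10, 6]) = 11110111111111101111110 (23 bits)


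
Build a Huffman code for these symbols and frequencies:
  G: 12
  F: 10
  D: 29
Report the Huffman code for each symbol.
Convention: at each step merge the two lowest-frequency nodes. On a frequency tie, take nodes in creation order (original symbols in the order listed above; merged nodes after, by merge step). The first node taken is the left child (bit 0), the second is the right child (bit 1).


Huffman tree construction:
Step 1: Merge F(10) + G(12) = 22
Step 2: Merge (F+G)(22) + D(29) = 51
Read each symbol's code off the tree from the root (left child = 0, right child = 1).

Codes:
  G: 01 (length 2)
  F: 00 (length 2)
  D: 1 (length 1)
Average code length: 73/51 = 1.4314 bits/symbol


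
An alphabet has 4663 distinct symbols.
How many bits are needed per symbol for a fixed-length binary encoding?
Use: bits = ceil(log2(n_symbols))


log2(4663) = 12.187
Bracket: 2^12 = 4096 < 4663 <= 2^13 = 8192
So ceil(log2(4663)) = 13

bits = ceil(log2(4663)) = ceil(12.187) = 13 bits


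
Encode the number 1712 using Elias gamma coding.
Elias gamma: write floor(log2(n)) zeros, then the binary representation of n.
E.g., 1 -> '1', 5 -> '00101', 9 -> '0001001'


num_bits = floor(log2(1712)) + 1 = 11
leading_zeros = num_bits - 1 = 10
binary(1712) = 11010110000

Elias gamma(1712) = '0000000000' + '11010110000' = 000000000011010110000 (21 bits)


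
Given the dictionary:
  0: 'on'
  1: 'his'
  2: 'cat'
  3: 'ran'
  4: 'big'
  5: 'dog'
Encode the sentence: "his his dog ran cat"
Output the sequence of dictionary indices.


Look up each word in the dictionary:
  'his' -> 1
  'his' -> 1
  'dog' -> 5
  'ran' -> 3
  'cat' -> 2

Encoded: [1, 1, 5, 3, 2]


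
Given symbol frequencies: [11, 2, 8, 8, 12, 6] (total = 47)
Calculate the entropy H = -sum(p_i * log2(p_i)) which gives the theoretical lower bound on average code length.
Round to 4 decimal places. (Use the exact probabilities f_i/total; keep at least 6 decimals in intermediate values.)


Per-symbol terms -p_i * log2(p_i) with p_i = f_i/47:
  p = 11/47 = 0.234043: log2(p) = -2.095157, -p*log2(p) = 0.490356
  p = 2/47 = 0.042553: log2(p) = -4.554589, -p*log2(p) = 0.193812
  p = 8/47 = 0.170213: log2(p) = -2.554589, -p*log2(p) = 0.434824
  p = 8/47 = 0.170213: log2(p) = -2.554589, -p*log2(p) = 0.434824
  p = 12/47 = 0.255319: log2(p) = -1.969626, -p*log2(p) = 0.502883
  p = 6/47 = 0.127660: log2(p) = -2.969626, -p*log2(p) = 0.379101
H = 0.490356 + 0.193812 + 0.434824 + 0.434824 + 0.502883 + 0.379101 = 2.435800

H = 2.4358 bits/symbol


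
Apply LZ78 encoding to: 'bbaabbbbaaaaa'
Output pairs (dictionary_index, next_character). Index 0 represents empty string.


LZ78 encoding steps:
Dictionary: {0: ''}
Step 1: w='' (idx 0), next='b' -> output (0, 'b'), add 'b' as idx 1
Step 2: w='b' (idx 1), next='a' -> output (1, 'a'), add 'ba' as idx 2
Step 3: w='' (idx 0), next='a' -> output (0, 'a'), add 'a' as idx 3
Step 4: w='b' (idx 1), next='b' -> output (1, 'b'), add 'bb' as idx 4
Step 5: w='bb' (idx 4), next='a' -> output (4, 'a'), add 'bba' as idx 5
Step 6: w='a' (idx 3), next='a' -> output (3, 'a'), add 'aa' as idx 6
Step 7: w='aa' (idx 6), end of input -> output (6, '')


Encoded: [(0, 'b'), (1, 'a'), (0, 'a'), (1, 'b'), (4, 'a'), (3, 'a'), (6, '')]


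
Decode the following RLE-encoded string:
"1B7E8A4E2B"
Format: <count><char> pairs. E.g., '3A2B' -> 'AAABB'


Expanding each <count><char> pair:
  1B -> 'B'
  7E -> 'EEEEEEE'
  8A -> 'AAAAAAAA'
  4E -> 'EEEE'
  2B -> 'BB'

Decoded = BEEEEEEEAAAAAAAAEEEEBB


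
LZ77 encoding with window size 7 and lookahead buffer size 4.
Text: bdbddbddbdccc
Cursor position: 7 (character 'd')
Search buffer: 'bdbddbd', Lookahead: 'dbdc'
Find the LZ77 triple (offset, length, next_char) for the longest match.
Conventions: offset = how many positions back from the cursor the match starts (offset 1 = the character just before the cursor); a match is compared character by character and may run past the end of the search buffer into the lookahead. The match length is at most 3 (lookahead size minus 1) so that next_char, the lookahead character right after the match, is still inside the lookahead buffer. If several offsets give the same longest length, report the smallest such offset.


Try each offset into the search buffer:
  offset=1 (pos 6, char 'd'): match length 1
  offset=2 (pos 5, char 'b'): match length 0
  offset=3 (pos 4, char 'd'): match length 3
  offset=4 (pos 3, char 'd'): match length 1
  offset=5 (pos 2, char 'b'): match length 0
  offset=6 (pos 1, char 'd'): match length 3
  offset=7 (pos 0, char 'b'): match length 0
Longest match has length 3, found at offsets 3, 6; take the smallest, offset 3.
next_char = character at position 7 + 3 = 10 -> 'c'

Best match: offset=3, length=3 (matching 'dbd' starting at position 4)
LZ77 triple: (3, 3, 'c')


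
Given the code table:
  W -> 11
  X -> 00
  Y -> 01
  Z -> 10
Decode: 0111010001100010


Decoding:
01 -> Y
11 -> W
01 -> Y
00 -> X
01 -> Y
10 -> Z
00 -> X
10 -> Z


Result: YWYXYZXZ


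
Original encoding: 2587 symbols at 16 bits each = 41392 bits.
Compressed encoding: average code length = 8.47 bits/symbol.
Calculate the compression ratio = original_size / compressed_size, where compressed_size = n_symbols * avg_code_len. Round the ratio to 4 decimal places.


original_size = n_symbols * orig_bits = 2587 * 16 = 41392 bits
compressed_size = n_symbols * avg_code_len = 2587 * 8.47 = 21911.89 bits
ratio = original_size / compressed_size = 41392 / 21911.89 = 1.889

Compression ratio = 1.889


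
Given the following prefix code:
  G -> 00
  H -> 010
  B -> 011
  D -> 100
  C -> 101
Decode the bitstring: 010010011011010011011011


Decoding step by step:
Bits 010 -> H
Bits 010 -> H
Bits 011 -> B
Bits 011 -> B
Bits 010 -> H
Bits 011 -> B
Bits 011 -> B
Bits 011 -> B


Decoded message: HHBBHBBB


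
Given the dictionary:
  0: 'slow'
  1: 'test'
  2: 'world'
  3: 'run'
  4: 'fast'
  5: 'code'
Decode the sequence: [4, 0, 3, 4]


Look up each index in the dictionary:
  4 -> 'fast'
  0 -> 'slow'
  3 -> 'run'
  4 -> 'fast'

Decoded: "fast slow run fast"


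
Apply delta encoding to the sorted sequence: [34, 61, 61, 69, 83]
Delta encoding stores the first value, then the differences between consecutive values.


First value: 34
Deltas:
  61 - 34 = 27
  61 - 61 = 0
  69 - 61 = 8
  83 - 69 = 14


Delta encoded: [34, 27, 0, 8, 14]


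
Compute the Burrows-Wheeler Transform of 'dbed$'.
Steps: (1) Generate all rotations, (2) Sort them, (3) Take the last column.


Rotations (sorted):
  0: $dbed -> last char: d
  1: bed$d -> last char: d
  2: d$dbe -> last char: e
  3: dbed$ -> last char: $
  4: ed$db -> last char: b


BWT = dde$b


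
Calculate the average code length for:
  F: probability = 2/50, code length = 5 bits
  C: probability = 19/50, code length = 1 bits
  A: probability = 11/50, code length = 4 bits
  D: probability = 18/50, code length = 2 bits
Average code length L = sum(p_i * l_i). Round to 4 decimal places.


Weighted contributions p_i * l_i:
  F: (2/50) * 5 = 10/50
  C: (19/50) * 1 = 19/50
  A: (11/50) * 4 = 44/50
  D: (18/50) * 2 = 36/50
Sum = (10 + 19 + 44 + 36)/50 = 109/50

L = 109/50 = 2.1800 bits/symbol


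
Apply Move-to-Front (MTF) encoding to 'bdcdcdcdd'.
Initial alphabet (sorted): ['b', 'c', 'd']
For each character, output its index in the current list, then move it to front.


MTF encoding:
'b': index 0 in ['b', 'c', 'd'] -> ['b', 'c', 'd']
'd': index 2 in ['b', 'c', 'd'] -> ['d', 'b', 'c']
'c': index 2 in ['d', 'b', 'c'] -> ['c', 'd', 'b']
'd': index 1 in ['c', 'd', 'b'] -> ['d', 'c', 'b']
'c': index 1 in ['d', 'c', 'b'] -> ['c', 'd', 'b']
'd': index 1 in ['c', 'd', 'b'] -> ['d', 'c', 'b']
'c': index 1 in ['d', 'c', 'b'] -> ['c', 'd', 'b']
'd': index 1 in ['c', 'd', 'b'] -> ['d', 'c', 'b']
'd': index 0 in ['d', 'c', 'b'] -> ['d', 'c', 'b']


Output: [0, 2, 2, 1, 1, 1, 1, 1, 0]


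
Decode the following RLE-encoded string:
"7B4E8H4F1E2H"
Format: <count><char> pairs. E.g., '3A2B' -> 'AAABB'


Expanding each <count><char> pair:
  7B -> 'BBBBBBB'
  4E -> 'EEEE'
  8H -> 'HHHHHHHH'
  4F -> 'FFFF'
  1E -> 'E'
  2H -> 'HH'

Decoded = BBBBBBBEEEEHHHHHHHHFFFFEHH


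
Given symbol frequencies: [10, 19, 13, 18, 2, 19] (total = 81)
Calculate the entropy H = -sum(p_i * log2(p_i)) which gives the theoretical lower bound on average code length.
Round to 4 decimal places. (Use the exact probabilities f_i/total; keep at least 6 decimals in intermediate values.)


Per-symbol terms -p_i * log2(p_i) with p_i = f_i/81:
  p = 10/81 = 0.123457: log2(p) = -3.017922, -p*log2(p) = 0.372583
  p = 19/81 = 0.234568: log2(p) = -2.091922, -p*log2(p) = 0.490698
  p = 13/81 = 0.160494: log2(p) = -2.639410, -p*log2(p) = 0.423609
  p = 18/81 = 0.222222: log2(p) = -2.169925, -p*log2(p) = 0.482206
  p = 2/81 = 0.024691: log2(p) = -5.339850, -p*log2(p) = 0.131848
  p = 19/81 = 0.234568: log2(p) = -2.091922, -p*log2(p) = 0.490698
H = 0.372583 + 0.490698 + 0.423609 + 0.482206 + 0.131848 + 0.490698 = 2.391642

H = 2.3916 bits/symbol


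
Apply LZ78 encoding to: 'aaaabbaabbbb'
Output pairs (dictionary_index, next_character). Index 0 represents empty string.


LZ78 encoding steps:
Dictionary: {0: ''}
Step 1: w='' (idx 0), next='a' -> output (0, 'a'), add 'a' as idx 1
Step 2: w='a' (idx 1), next='a' -> output (1, 'a'), add 'aa' as idx 2
Step 3: w='a' (idx 1), next='b' -> output (1, 'b'), add 'ab' as idx 3
Step 4: w='' (idx 0), next='b' -> output (0, 'b'), add 'b' as idx 4
Step 5: w='aa' (idx 2), next='b' -> output (2, 'b'), add 'aab' as idx 5
Step 6: w='b' (idx 4), next='b' -> output (4, 'b'), add 'bb' as idx 6
Step 7: w='b' (idx 4), end of input -> output (4, '')


Encoded: [(0, 'a'), (1, 'a'), (1, 'b'), (0, 'b'), (2, 'b'), (4, 'b'), (4, '')]


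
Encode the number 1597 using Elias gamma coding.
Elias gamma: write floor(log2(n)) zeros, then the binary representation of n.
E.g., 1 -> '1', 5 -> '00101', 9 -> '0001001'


num_bits = floor(log2(1597)) + 1 = 11
leading_zeros = num_bits - 1 = 10
binary(1597) = 11000111101

Elias gamma(1597) = '0000000000' + '11000111101' = 000000000011000111101 (21 bits)


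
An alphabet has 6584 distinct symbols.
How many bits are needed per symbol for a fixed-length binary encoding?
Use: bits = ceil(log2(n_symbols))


log2(6584) = 12.6847
Bracket: 2^12 = 4096 < 6584 <= 2^13 = 8192
So ceil(log2(6584)) = 13

bits = ceil(log2(6584)) = ceil(12.6847) = 13 bits


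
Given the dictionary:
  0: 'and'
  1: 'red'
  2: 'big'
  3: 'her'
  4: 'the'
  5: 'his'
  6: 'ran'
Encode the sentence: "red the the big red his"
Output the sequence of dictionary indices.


Look up each word in the dictionary:
  'red' -> 1
  'the' -> 4
  'the' -> 4
  'big' -> 2
  'red' -> 1
  'his' -> 5

Encoded: [1, 4, 4, 2, 1, 5]


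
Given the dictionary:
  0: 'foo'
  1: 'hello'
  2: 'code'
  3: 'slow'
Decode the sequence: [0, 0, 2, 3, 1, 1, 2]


Look up each index in the dictionary:
  0 -> 'foo'
  0 -> 'foo'
  2 -> 'code'
  3 -> 'slow'
  1 -> 'hello'
  1 -> 'hello'
  2 -> 'code'

Decoded: "foo foo code slow hello hello code"


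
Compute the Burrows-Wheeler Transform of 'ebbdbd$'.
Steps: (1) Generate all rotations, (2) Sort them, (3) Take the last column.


Rotations (sorted):
  0: $ebbdbd -> last char: d
  1: bbdbd$e -> last char: e
  2: bd$ebbd -> last char: d
  3: bdbd$eb -> last char: b
  4: d$ebbdb -> last char: b
  5: dbd$ebb -> last char: b
  6: ebbdbd$ -> last char: $


BWT = dedbbb$


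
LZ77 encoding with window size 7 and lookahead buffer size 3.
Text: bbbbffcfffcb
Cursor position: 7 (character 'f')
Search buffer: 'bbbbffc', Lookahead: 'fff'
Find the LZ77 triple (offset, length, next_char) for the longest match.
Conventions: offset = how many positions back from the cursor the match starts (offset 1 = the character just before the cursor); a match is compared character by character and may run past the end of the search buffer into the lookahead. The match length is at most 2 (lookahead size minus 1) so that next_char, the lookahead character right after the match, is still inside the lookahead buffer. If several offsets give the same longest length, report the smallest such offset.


Try each offset into the search buffer:
  offset=1 (pos 6, char 'c'): match length 0
  offset=2 (pos 5, char 'f'): match length 1
  offset=3 (pos 4, char 'f'): match length 2
  offset=4 (pos 3, char 'b'): match length 0
  offset=5 (pos 2, char 'b'): match length 0
  offset=6 (pos 1, char 'b'): match length 0
  offset=7 (pos 0, char 'b'): match length 0
Longest match has length 2 at offset 3.
next_char = character at position 7 + 2 = 9 -> 'f'

Best match: offset=3, length=2 (matching 'ff' starting at position 4)
LZ77 triple: (3, 2, 'f')


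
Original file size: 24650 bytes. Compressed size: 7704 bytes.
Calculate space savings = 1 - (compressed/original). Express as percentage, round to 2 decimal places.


ratio = compressed/original = 7704/24650 = 0.312535
savings = 1 - ratio = 1 - 0.312535 = 0.687465
as a percentage: 0.687465 * 100 = 68.75%

Space savings = 1 - 7704/24650 = 68.75%


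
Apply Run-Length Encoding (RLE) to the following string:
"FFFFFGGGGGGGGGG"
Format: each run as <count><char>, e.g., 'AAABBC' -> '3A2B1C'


Scanning runs left to right:
  i=0: run of 'F' x 5 -> '5F'
  i=5: run of 'G' x 10 -> '10G'

RLE = 5F10G


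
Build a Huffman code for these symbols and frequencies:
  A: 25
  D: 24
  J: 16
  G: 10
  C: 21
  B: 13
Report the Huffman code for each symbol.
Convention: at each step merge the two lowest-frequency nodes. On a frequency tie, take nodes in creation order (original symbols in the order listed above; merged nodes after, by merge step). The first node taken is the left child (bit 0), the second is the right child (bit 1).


Huffman tree construction:
Step 1: Merge G(10) + B(13) = 23
Step 2: Merge J(16) + C(21) = 37
Step 3: Merge (G+B)(23) + D(24) = 47
Step 4: Merge A(25) + (J+C)(37) = 62
Step 5: Merge ((G+B)+D)(47) + (A+(J+C))(62) = 109
Read each symbol's code off the tree from the root (left child = 0, right child = 1).

Codes:
  A: 10 (length 2)
  D: 01 (length 2)
  J: 110 (length 3)
  G: 000 (length 3)
  C: 111 (length 3)
  B: 001 (length 3)
Average code length: 278/109 = 2.5505 bits/symbol


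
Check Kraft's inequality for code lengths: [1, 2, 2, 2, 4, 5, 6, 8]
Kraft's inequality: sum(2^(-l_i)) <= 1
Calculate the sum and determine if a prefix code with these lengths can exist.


Sum = 2^(-1) + 2^(-2) + 2^(-2) + 2^(-2) + 2^(-4) + 2^(-5) + 2^(-6) + 2^(-8)
    = 0.5 + 0.25 + 0.25 + 0.25 + 0.0625 + 0.03125 + 0.015625 + 0.00390625
    = 349/256 = 1.36328125
Since 1.36328125 > 1, Kraft's inequality is NOT satisfied.
A prefix code with these lengths CANNOT exist.

Kraft sum = 1.36328125. Not satisfied.


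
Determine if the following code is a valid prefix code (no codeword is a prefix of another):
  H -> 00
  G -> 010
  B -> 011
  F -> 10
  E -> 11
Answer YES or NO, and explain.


Checking each pair (does one codeword prefix another?):
  H='00' vs G='010': no prefix
  H='00' vs B='011': no prefix
  H='00' vs F='10': no prefix
  H='00' vs E='11': no prefix
  G='010' vs H='00': no prefix
  G='010' vs B='011': no prefix
  G='010' vs F='10': no prefix
  G='010' vs E='11': no prefix
  B='011' vs H='00': no prefix
  B='011' vs G='010': no prefix
  B='011' vs F='10': no prefix
  B='011' vs E='11': no prefix
  F='10' vs H='00': no prefix
  F='10' vs G='010': no prefix
  F='10' vs B='011': no prefix
  F='10' vs E='11': no prefix
  E='11' vs H='00': no prefix
  E='11' vs G='010': no prefix
  E='11' vs B='011': no prefix
  E='11' vs F='10': no prefix
No violation found over all pairs.

YES -- this is a valid prefix code. No codeword is a prefix of any other codeword.


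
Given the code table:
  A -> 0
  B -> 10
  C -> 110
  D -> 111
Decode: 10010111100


Decoding:
10 -> B
0 -> A
10 -> B
111 -> D
10 -> B
0 -> A


Result: BABDBA


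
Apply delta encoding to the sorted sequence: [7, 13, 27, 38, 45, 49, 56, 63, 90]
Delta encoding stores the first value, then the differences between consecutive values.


First value: 7
Deltas:
  13 - 7 = 6
  27 - 13 = 14
  38 - 27 = 11
  45 - 38 = 7
  49 - 45 = 4
  56 - 49 = 7
  63 - 56 = 7
  90 - 63 = 27


Delta encoded: [7, 6, 14, 11, 7, 4, 7, 7, 27]


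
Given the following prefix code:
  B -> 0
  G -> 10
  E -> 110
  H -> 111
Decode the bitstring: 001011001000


Decoding step by step:
Bits 0 -> B
Bits 0 -> B
Bits 10 -> G
Bits 110 -> E
Bits 0 -> B
Bits 10 -> G
Bits 0 -> B
Bits 0 -> B


Decoded message: BBGEBGBB


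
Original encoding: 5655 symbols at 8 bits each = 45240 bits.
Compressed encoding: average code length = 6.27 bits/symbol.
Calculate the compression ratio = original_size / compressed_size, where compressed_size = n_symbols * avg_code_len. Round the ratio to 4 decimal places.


original_size = n_symbols * orig_bits = 5655 * 8 = 45240 bits
compressed_size = n_symbols * avg_code_len = 5655 * 6.27 = 35456.85 bits
ratio = original_size / compressed_size = 45240 / 35456.85 = 1.2759

Compression ratio = 1.2759


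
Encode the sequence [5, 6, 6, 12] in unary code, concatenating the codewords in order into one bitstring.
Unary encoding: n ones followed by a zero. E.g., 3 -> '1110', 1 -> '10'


Encode each number as n ones followed by a terminating 0:
  5 -> 111110 (6 bits)
  6 -> 1111110 (7 bits)
  6 -> 1111110 (7 bits)
  12 -> 1111111111110 (13 bits)
Total length = 6 + 7 + 7 + 13 = 33 bits.

Unary([5, 6, 6, 12]) = 111110111111011111101111111111110 (33 bits)


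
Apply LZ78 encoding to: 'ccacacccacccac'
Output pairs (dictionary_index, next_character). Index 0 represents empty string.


LZ78 encoding steps:
Dictionary: {0: ''}
Step 1: w='' (idx 0), next='c' -> output (0, 'c'), add 'c' as idx 1
Step 2: w='c' (idx 1), next='a' -> output (1, 'a'), add 'ca' as idx 2
Step 3: w='ca' (idx 2), next='c' -> output (2, 'c'), add 'cac' as idx 3
Step 4: w='c' (idx 1), next='c' -> output (1, 'c'), add 'cc' as idx 4
Step 5: w='' (idx 0), next='a' -> output (0, 'a'), add 'a' as idx 5
Step 6: w='cc' (idx 4), next='c' -> output (4, 'c'), add 'ccc' as idx 6
Step 7: w='a' (idx 5), next='c' -> output (5, 'c'), add 'ac' as idx 7


Encoded: [(0, 'c'), (1, 'a'), (2, 'c'), (1, 'c'), (0, 'a'), (4, 'c'), (5, 'c')]


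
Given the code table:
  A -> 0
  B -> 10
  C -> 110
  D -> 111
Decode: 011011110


Decoding:
0 -> A
110 -> C
111 -> D
10 -> B


Result: ACDB


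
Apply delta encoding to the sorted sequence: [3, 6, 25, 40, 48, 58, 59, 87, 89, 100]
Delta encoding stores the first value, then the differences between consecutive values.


First value: 3
Deltas:
  6 - 3 = 3
  25 - 6 = 19
  40 - 25 = 15
  48 - 40 = 8
  58 - 48 = 10
  59 - 58 = 1
  87 - 59 = 28
  89 - 87 = 2
  100 - 89 = 11


Delta encoded: [3, 3, 19, 15, 8, 10, 1, 28, 2, 11]


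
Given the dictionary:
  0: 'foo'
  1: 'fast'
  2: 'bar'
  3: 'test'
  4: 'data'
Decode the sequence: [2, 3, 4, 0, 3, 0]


Look up each index in the dictionary:
  2 -> 'bar'
  3 -> 'test'
  4 -> 'data'
  0 -> 'foo'
  3 -> 'test'
  0 -> 'foo'

Decoded: "bar test data foo test foo"


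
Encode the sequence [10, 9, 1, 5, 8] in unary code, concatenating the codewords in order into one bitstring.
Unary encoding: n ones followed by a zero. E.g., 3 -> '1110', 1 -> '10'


Encode each number as n ones followed by a terminating 0:
  10 -> 11111111110 (11 bits)
  9 -> 1111111110 (10 bits)
  1 -> 10 (2 bits)
  5 -> 111110 (6 bits)
  8 -> 111111110 (9 bits)
Total length = 11 + 10 + 2 + 6 + 9 = 38 bits.

Unary([10, 9, 1, 5, 8]) = 11111111110111111111010111110111111110 (38 bits)


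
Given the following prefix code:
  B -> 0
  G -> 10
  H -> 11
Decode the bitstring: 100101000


Decoding step by step:
Bits 10 -> G
Bits 0 -> B
Bits 10 -> G
Bits 10 -> G
Bits 0 -> B
Bits 0 -> B


Decoded message: GBGGBB


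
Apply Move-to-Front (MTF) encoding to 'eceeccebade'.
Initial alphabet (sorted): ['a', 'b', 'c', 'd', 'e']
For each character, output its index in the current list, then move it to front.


MTF encoding:
'e': index 4 in ['a', 'b', 'c', 'd', 'e'] -> ['e', 'a', 'b', 'c', 'd']
'c': index 3 in ['e', 'a', 'b', 'c', 'd'] -> ['c', 'e', 'a', 'b', 'd']
'e': index 1 in ['c', 'e', 'a', 'b', 'd'] -> ['e', 'c', 'a', 'b', 'd']
'e': index 0 in ['e', 'c', 'a', 'b', 'd'] -> ['e', 'c', 'a', 'b', 'd']
'c': index 1 in ['e', 'c', 'a', 'b', 'd'] -> ['c', 'e', 'a', 'b', 'd']
'c': index 0 in ['c', 'e', 'a', 'b', 'd'] -> ['c', 'e', 'a', 'b', 'd']
'e': index 1 in ['c', 'e', 'a', 'b', 'd'] -> ['e', 'c', 'a', 'b', 'd']
'b': index 3 in ['e', 'c', 'a', 'b', 'd'] -> ['b', 'e', 'c', 'a', 'd']
'a': index 3 in ['b', 'e', 'c', 'a', 'd'] -> ['a', 'b', 'e', 'c', 'd']
'd': index 4 in ['a', 'b', 'e', 'c', 'd'] -> ['d', 'a', 'b', 'e', 'c']
'e': index 3 in ['d', 'a', 'b', 'e', 'c'] -> ['e', 'd', 'a', 'b', 'c']


Output: [4, 3, 1, 0, 1, 0, 1, 3, 3, 4, 3]


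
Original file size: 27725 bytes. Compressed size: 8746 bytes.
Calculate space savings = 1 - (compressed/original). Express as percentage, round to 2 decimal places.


ratio = compressed/original = 8746/27725 = 0.315455
savings = 1 - ratio = 1 - 0.315455 = 0.684545
as a percentage: 0.684545 * 100 = 68.45%

Space savings = 1 - 8746/27725 = 68.45%


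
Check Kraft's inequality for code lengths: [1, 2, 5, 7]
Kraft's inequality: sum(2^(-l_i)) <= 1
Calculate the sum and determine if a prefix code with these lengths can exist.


Sum = 2^(-1) + 2^(-2) + 2^(-5) + 2^(-7)
    = 0.5 + 0.25 + 0.03125 + 0.0078125
    = 101/128 = 0.7890625
Since 0.7890625 <= 1, Kraft's inequality IS satisfied.
A prefix code with these lengths CAN exist.

Kraft sum = 0.7890625. Satisfied.


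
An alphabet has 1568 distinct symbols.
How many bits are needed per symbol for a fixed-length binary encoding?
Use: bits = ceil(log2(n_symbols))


log2(1568) = 10.6147
Bracket: 2^10 = 1024 < 1568 <= 2^11 = 2048
So ceil(log2(1568)) = 11

bits = ceil(log2(1568)) = ceil(10.6147) = 11 bits


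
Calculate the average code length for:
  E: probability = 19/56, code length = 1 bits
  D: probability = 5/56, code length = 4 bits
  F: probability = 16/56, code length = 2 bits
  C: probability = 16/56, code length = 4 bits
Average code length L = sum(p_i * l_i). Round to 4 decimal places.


Weighted contributions p_i * l_i:
  E: (19/56) * 1 = 19/56
  D: (5/56) * 4 = 20/56
  F: (16/56) * 2 = 32/56
  C: (16/56) * 4 = 64/56
Sum = (19 + 20 + 32 + 64)/56 = 135/56

L = 135/56 = 2.4107 bits/symbol


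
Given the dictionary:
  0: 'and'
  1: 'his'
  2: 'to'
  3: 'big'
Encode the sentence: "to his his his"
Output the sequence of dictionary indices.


Look up each word in the dictionary:
  'to' -> 2
  'his' -> 1
  'his' -> 1
  'his' -> 1

Encoded: [2, 1, 1, 1]


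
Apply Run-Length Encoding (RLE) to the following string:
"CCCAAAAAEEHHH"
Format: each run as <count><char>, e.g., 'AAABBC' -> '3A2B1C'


Scanning runs left to right:
  i=0: run of 'C' x 3 -> '3C'
  i=3: run of 'A' x 5 -> '5A'
  i=8: run of 'E' x 2 -> '2E'
  i=10: run of 'H' x 3 -> '3H'

RLE = 3C5A2E3H


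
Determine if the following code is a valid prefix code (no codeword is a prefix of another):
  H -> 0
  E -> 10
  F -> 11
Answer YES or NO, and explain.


Checking each pair (does one codeword prefix another?):
  H='0' vs E='10': no prefix
  H='0' vs F='11': no prefix
  E='10' vs H='0': no prefix
  E='10' vs F='11': no prefix
  F='11' vs H='0': no prefix
  F='11' vs E='10': no prefix
No violation found over all pairs.

YES -- this is a valid prefix code. No codeword is a prefix of any other codeword.


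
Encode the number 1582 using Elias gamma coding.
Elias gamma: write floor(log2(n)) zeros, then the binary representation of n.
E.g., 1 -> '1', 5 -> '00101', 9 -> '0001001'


num_bits = floor(log2(1582)) + 1 = 11
leading_zeros = num_bits - 1 = 10
binary(1582) = 11000101110

Elias gamma(1582) = '0000000000' + '11000101110' = 000000000011000101110 (21 bits)


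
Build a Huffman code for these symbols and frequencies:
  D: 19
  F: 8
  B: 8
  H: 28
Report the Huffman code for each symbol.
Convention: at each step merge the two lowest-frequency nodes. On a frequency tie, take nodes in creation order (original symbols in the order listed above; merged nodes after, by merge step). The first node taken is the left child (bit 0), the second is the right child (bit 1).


Huffman tree construction:
Step 1: Merge F(8) + B(8) = 16
Step 2: Merge (F+B)(16) + D(19) = 35
Step 3: Merge H(28) + ((F+B)+D)(35) = 63
Read each symbol's code off the tree from the root (left child = 0, right child = 1).

Codes:
  D: 11 (length 2)
  F: 100 (length 3)
  B: 101 (length 3)
  H: 0 (length 1)
Average code length: 114/63 = 1.8095 bits/symbol


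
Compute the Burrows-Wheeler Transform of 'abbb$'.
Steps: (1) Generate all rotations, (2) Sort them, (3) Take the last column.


Rotations (sorted):
  0: $abbb -> last char: b
  1: abbb$ -> last char: $
  2: b$abb -> last char: b
  3: bb$ab -> last char: b
  4: bbb$a -> last char: a


BWT = b$bba


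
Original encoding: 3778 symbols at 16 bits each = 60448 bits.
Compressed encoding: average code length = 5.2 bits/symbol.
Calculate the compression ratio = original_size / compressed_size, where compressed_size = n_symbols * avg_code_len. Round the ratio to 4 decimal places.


original_size = n_symbols * orig_bits = 3778 * 16 = 60448 bits
compressed_size = n_symbols * avg_code_len = 3778 * 5.2 = 19645.6 bits
ratio = original_size / compressed_size = 60448 / 19645.6 = 3.0769

Compression ratio = 3.0769


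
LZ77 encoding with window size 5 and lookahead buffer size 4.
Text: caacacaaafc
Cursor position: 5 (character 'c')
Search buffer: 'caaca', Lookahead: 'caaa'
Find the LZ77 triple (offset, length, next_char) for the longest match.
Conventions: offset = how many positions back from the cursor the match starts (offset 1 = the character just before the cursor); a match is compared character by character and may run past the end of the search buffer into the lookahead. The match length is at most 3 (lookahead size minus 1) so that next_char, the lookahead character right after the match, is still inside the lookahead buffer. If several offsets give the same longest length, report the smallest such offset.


Try each offset into the search buffer:
  offset=1 (pos 4, char 'a'): match length 0
  offset=2 (pos 3, char 'c'): match length 2
  offset=3 (pos 2, char 'a'): match length 0
  offset=4 (pos 1, char 'a'): match length 0
  offset=5 (pos 0, char 'c'): match length 3
Longest match has length 3 at offset 5.
next_char = character at position 5 + 3 = 8 -> 'a'

Best match: offset=5, length=3 (matching 'caa' starting at position 0)
LZ77 triple: (5, 3, 'a')


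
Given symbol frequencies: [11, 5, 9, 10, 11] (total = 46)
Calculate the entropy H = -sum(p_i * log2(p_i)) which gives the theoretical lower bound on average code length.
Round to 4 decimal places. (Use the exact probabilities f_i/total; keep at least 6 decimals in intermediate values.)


Per-symbol terms -p_i * log2(p_i) with p_i = f_i/46:
  p = 11/46 = 0.239130: log2(p) = -2.064130, -p*log2(p) = 0.493596
  p = 5/46 = 0.108696: log2(p) = -3.201634, -p*log2(p) = 0.348004
  p = 9/46 = 0.195652: log2(p) = -2.353637, -p*log2(p) = 0.460494
  p = 10/46 = 0.217391: log2(p) = -2.201634, -p*log2(p) = 0.478616
  p = 11/46 = 0.239130: log2(p) = -2.064130, -p*log2(p) = 0.493596
H = 0.493596 + 0.348004 + 0.460494 + 0.478616 + 0.493596 = 2.274306

H = 2.2743 bits/symbol


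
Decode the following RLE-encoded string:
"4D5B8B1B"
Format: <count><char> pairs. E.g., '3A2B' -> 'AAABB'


Expanding each <count><char> pair:
  4D -> 'DDDD'
  5B -> 'BBBBB'
  8B -> 'BBBBBBBB'
  1B -> 'B'

Decoded = DDDDBBBBBBBBBBBBBB


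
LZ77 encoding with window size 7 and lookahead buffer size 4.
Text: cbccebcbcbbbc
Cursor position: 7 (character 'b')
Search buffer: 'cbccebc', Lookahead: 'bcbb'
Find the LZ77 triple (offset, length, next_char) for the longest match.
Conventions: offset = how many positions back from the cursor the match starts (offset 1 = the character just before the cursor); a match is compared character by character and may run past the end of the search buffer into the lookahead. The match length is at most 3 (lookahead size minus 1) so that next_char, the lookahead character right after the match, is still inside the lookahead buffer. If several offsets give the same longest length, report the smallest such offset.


Try each offset into the search buffer:
  offset=1 (pos 6, char 'c'): match length 0
  offset=2 (pos 5, char 'b'): match length 3
  offset=3 (pos 4, char 'e'): match length 0
  offset=4 (pos 3, char 'c'): match length 0
  offset=5 (pos 2, char 'c'): match length 0
  offset=6 (pos 1, char 'b'): match length 2
  offset=7 (pos 0, char 'c'): match length 0
Longest match has length 3 at offset 2.
next_char = character at position 7 + 3 = 10 -> 'b'

Best match: offset=2, length=3 (matching 'bcb' starting at position 5)
LZ77 triple: (2, 3, 'b')


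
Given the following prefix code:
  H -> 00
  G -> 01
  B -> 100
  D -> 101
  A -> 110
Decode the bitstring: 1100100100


Decoding step by step:
Bits 110 -> A
Bits 01 -> G
Bits 00 -> H
Bits 100 -> B


Decoded message: AGHB


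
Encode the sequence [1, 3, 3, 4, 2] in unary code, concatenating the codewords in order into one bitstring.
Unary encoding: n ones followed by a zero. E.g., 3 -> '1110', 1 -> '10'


Encode each number as n ones followed by a terminating 0:
  1 -> 10 (2 bits)
  3 -> 1110 (4 bits)
  3 -> 1110 (4 bits)
  4 -> 11110 (5 bits)
  2 -> 110 (3 bits)
Total length = 2 + 4 + 4 + 5 + 3 = 18 bits.

Unary([1, 3, 3, 4, 2]) = 101110111011110110 (18 bits)


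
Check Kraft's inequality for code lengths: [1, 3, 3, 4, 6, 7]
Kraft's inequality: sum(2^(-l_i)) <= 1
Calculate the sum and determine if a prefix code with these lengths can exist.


Sum = 2^(-1) + 2^(-3) + 2^(-3) + 2^(-4) + 2^(-6) + 2^(-7)
    = 0.5 + 0.125 + 0.125 + 0.0625 + 0.015625 + 0.0078125
    = 107/128 = 0.8359375
Since 0.8359375 <= 1, Kraft's inequality IS satisfied.
A prefix code with these lengths CAN exist.

Kraft sum = 0.8359375. Satisfied.


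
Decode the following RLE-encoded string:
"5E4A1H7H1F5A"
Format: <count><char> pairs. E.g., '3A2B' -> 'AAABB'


Expanding each <count><char> pair:
  5E -> 'EEEEE'
  4A -> 'AAAA'
  1H -> 'H'
  7H -> 'HHHHHHH'
  1F -> 'F'
  5A -> 'AAAAA'

Decoded = EEEEEAAAAHHHHHHHHFAAAAA


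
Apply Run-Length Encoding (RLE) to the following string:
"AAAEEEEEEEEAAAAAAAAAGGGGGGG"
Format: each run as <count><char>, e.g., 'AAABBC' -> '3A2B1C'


Scanning runs left to right:
  i=0: run of 'A' x 3 -> '3A'
  i=3: run of 'E' x 8 -> '8E'
  i=11: run of 'A' x 9 -> '9A'
  i=20: run of 'G' x 7 -> '7G'

RLE = 3A8E9A7G


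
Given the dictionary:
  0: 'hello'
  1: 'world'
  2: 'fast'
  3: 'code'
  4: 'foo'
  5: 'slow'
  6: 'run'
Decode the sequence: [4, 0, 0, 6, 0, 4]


Look up each index in the dictionary:
  4 -> 'foo'
  0 -> 'hello'
  0 -> 'hello'
  6 -> 'run'
  0 -> 'hello'
  4 -> 'foo'

Decoded: "foo hello hello run hello foo"


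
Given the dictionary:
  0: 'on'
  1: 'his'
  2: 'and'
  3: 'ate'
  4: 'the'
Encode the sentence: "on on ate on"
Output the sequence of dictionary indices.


Look up each word in the dictionary:
  'on' -> 0
  'on' -> 0
  'ate' -> 3
  'on' -> 0

Encoded: [0, 0, 3, 0]


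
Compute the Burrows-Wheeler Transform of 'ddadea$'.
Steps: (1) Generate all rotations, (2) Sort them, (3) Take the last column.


Rotations (sorted):
  0: $ddadea -> last char: a
  1: a$ddade -> last char: e
  2: adea$dd -> last char: d
  3: dadea$d -> last char: d
  4: ddadea$ -> last char: $
  5: dea$dda -> last char: a
  6: ea$ddad -> last char: d


BWT = aedd$ad


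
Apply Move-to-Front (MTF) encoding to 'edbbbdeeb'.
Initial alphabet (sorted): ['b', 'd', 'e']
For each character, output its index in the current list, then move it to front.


MTF encoding:
'e': index 2 in ['b', 'd', 'e'] -> ['e', 'b', 'd']
'd': index 2 in ['e', 'b', 'd'] -> ['d', 'e', 'b']
'b': index 2 in ['d', 'e', 'b'] -> ['b', 'd', 'e']
'b': index 0 in ['b', 'd', 'e'] -> ['b', 'd', 'e']
'b': index 0 in ['b', 'd', 'e'] -> ['b', 'd', 'e']
'd': index 1 in ['b', 'd', 'e'] -> ['d', 'b', 'e']
'e': index 2 in ['d', 'b', 'e'] -> ['e', 'd', 'b']
'e': index 0 in ['e', 'd', 'b'] -> ['e', 'd', 'b']
'b': index 2 in ['e', 'd', 'b'] -> ['b', 'e', 'd']


Output: [2, 2, 2, 0, 0, 1, 2, 0, 2]


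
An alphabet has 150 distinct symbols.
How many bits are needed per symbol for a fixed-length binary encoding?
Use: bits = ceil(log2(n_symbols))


log2(150) = 7.2288
Bracket: 2^7 = 128 < 150 <= 2^8 = 256
So ceil(log2(150)) = 8

bits = ceil(log2(150)) = ceil(7.2288) = 8 bits


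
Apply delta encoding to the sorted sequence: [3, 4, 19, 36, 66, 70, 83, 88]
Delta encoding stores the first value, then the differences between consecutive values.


First value: 3
Deltas:
  4 - 3 = 1
  19 - 4 = 15
  36 - 19 = 17
  66 - 36 = 30
  70 - 66 = 4
  83 - 70 = 13
  88 - 83 = 5


Delta encoded: [3, 1, 15, 17, 30, 4, 13, 5]


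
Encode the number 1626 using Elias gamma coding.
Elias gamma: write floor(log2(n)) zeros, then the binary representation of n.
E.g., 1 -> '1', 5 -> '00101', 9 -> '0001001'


num_bits = floor(log2(1626)) + 1 = 11
leading_zeros = num_bits - 1 = 10
binary(1626) = 11001011010

Elias gamma(1626) = '0000000000' + '11001011010' = 000000000011001011010 (21 bits)


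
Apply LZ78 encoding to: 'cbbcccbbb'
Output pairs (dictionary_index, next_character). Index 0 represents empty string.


LZ78 encoding steps:
Dictionary: {0: ''}
Step 1: w='' (idx 0), next='c' -> output (0, 'c'), add 'c' as idx 1
Step 2: w='' (idx 0), next='b' -> output (0, 'b'), add 'b' as idx 2
Step 3: w='b' (idx 2), next='c' -> output (2, 'c'), add 'bc' as idx 3
Step 4: w='c' (idx 1), next='c' -> output (1, 'c'), add 'cc' as idx 4
Step 5: w='b' (idx 2), next='b' -> output (2, 'b'), add 'bb' as idx 5
Step 6: w='b' (idx 2), end of input -> output (2, '')


Encoded: [(0, 'c'), (0, 'b'), (2, 'c'), (1, 'c'), (2, 'b'), (2, '')]


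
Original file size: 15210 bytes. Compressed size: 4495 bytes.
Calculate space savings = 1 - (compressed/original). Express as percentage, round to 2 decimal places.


ratio = compressed/original = 4495/15210 = 0.295529
savings = 1 - ratio = 1 - 0.295529 = 0.704471
as a percentage: 0.704471 * 100 = 70.45%

Space savings = 1 - 4495/15210 = 70.45%


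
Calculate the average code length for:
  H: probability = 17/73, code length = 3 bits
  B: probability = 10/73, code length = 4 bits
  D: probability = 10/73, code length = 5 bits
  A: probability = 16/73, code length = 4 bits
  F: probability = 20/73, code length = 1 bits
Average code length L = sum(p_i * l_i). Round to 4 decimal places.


Weighted contributions p_i * l_i:
  H: (17/73) * 3 = 51/73
  B: (10/73) * 4 = 40/73
  D: (10/73) * 5 = 50/73
  A: (16/73) * 4 = 64/73
  F: (20/73) * 1 = 20/73
Sum = (51 + 40 + 50 + 64 + 20)/73 = 225/73

L = 225/73 = 3.0822 bits/symbol


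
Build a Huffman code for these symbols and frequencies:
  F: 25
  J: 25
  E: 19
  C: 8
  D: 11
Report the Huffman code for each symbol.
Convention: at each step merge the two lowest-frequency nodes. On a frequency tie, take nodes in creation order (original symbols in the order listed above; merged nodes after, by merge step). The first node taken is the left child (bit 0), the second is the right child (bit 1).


Huffman tree construction:
Step 1: Merge C(8) + D(11) = 19
Step 2: Merge E(19) + (C+D)(19) = 38
Step 3: Merge F(25) + J(25) = 50
Step 4: Merge (E+(C+D))(38) + (F+J)(50) = 88
Read each symbol's code off the tree from the root (left child = 0, right child = 1).

Codes:
  F: 10 (length 2)
  J: 11 (length 2)
  E: 00 (length 2)
  C: 010 (length 3)
  D: 011 (length 3)
Average code length: 195/88 = 2.2159 bits/symbol


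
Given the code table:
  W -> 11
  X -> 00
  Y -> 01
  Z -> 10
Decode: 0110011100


Decoding:
01 -> Y
10 -> Z
01 -> Y
11 -> W
00 -> X


Result: YZYWX


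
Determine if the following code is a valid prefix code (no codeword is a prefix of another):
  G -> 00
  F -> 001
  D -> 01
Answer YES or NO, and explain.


Checking each pair (does one codeword prefix another?):
  G='00' vs F='001': prefix -- VIOLATION

NO -- this is NOT a valid prefix code. G (00) is a prefix of F (001).


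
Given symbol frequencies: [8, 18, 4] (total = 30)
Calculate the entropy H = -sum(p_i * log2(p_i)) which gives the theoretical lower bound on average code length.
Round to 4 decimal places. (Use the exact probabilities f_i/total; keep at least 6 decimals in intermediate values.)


Per-symbol terms -p_i * log2(p_i) with p_i = f_i/30:
  p = 8/30 = 0.266667: log2(p) = -1.906891, -p*log2(p) = 0.508504
  p = 18/30 = 0.600000: log2(p) = -0.736966, -p*log2(p) = 0.442179
  p = 4/30 = 0.133333: log2(p) = -2.906891, -p*log2(p) = 0.387585
H = 0.508504 + 0.442179 + 0.387585 = 1.338268

H = 1.3383 bits/symbol


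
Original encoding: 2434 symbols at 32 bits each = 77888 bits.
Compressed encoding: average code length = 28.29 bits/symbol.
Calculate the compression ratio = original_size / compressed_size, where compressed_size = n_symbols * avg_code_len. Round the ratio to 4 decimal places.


original_size = n_symbols * orig_bits = 2434 * 32 = 77888 bits
compressed_size = n_symbols * avg_code_len = 2434 * 28.29 = 68857.86 bits
ratio = original_size / compressed_size = 77888 / 68857.86 = 1.1311

Compression ratio = 1.1311


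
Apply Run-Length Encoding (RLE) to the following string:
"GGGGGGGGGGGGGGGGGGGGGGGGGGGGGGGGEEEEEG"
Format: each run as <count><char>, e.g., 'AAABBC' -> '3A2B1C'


Scanning runs left to right:
  i=0: run of 'G' x 32 -> '32G'
  i=32: run of 'E' x 5 -> '5E'
  i=37: run of 'G' x 1 -> '1G'

RLE = 32G5E1G


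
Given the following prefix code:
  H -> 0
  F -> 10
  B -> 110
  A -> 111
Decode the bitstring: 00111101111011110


Decoding step by step:
Bits 0 -> H
Bits 0 -> H
Bits 111 -> A
Bits 10 -> F
Bits 111 -> A
Bits 10 -> F
Bits 111 -> A
Bits 10 -> F


Decoded message: HHAFAFAF


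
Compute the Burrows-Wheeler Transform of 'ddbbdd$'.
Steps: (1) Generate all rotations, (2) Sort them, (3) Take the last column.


Rotations (sorted):
  0: $ddbbdd -> last char: d
  1: bbdd$dd -> last char: d
  2: bdd$ddb -> last char: b
  3: d$ddbbd -> last char: d
  4: dbbdd$d -> last char: d
  5: dd$ddbb -> last char: b
  6: ddbbdd$ -> last char: $


BWT = ddbddb$


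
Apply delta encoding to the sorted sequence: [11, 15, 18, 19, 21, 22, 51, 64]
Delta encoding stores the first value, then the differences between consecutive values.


First value: 11
Deltas:
  15 - 11 = 4
  18 - 15 = 3
  19 - 18 = 1
  21 - 19 = 2
  22 - 21 = 1
  51 - 22 = 29
  64 - 51 = 13


Delta encoded: [11, 4, 3, 1, 2, 1, 29, 13]


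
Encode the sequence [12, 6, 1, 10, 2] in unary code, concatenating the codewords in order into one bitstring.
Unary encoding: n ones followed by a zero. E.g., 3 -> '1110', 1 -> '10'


Encode each number as n ones followed by a terminating 0:
  12 -> 1111111111110 (13 bits)
  6 -> 1111110 (7 bits)
  1 -> 10 (2 bits)
  10 -> 11111111110 (11 bits)
  2 -> 110 (3 bits)
Total length = 13 + 7 + 2 + 11 + 3 = 36 bits.

Unary([12, 6, 1, 10, 2]) = 111111111111011111101011111111110110 (36 bits)
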